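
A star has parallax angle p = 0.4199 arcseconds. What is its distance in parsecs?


d = 1/p = 1/0.4199 = 2.3815

2.3815 pc


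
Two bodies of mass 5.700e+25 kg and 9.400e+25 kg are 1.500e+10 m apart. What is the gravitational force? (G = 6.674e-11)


F = G*m1*m2/r^2 = 6.674e-11 * 5.700e+25 * 9.400e+25 / (1.500e+10)^2 = 6.674e-11 * 5.358e+51 / 2.250e+20 = 1.589e+21

1.589e+21 N


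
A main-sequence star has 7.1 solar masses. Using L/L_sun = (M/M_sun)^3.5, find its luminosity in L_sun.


L/L_sun = (M/M_sun)^3.5 = 7.1^3.5 = 953.6834

953.6834 L_sun


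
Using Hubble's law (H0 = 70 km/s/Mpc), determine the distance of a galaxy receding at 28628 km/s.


d = v / H0 = 28628 / 70 = 408.9714

408.9714 Mpc


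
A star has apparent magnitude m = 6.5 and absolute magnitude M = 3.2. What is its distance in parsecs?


d = 10^((m - M + 5)/5) = 10^((6.5 - 3.2 + 5)/5) = 45.7088

45.7088 pc


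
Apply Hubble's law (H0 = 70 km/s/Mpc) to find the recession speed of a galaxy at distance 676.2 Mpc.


v = H0 * d = 70 * 676.2 = 47334.0

47334.0 km/s


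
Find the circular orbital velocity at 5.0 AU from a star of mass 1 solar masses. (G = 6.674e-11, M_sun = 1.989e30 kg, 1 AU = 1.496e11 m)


v = sqrt(GM/r) = sqrt(6.674e-11 * 1.989e+30 / 7.480e+11) = 13321.7014

13321.7014 m/s


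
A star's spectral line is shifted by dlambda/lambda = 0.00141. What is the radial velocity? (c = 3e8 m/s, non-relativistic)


v = (dlambda/lambda) * c = 0.00141 * 3e8 = 423000.0

423000.0 m/s


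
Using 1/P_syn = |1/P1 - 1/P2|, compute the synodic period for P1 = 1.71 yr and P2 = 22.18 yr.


1/P_syn = |1/P1 - 1/P2| = |1/1.71 - 1/22.18| => P_syn = 1.8528

1.8528 years


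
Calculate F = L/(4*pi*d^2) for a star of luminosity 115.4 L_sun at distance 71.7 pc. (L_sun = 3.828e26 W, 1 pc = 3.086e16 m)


F = L / (4*pi*d^2) = 4.418e+28 / (4*pi*(2.213e+18)^2) = 7.180e-10

7.180e-10 W/m^2


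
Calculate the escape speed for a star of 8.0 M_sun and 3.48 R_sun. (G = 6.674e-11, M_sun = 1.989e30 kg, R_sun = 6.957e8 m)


M = 8.0 * 1.989e30 kg = 1.5912e+31 kg; R = 3.48 * 6.957e8 m = 2.421036e+09 m. v_esc = sqrt(2GM/R) = sqrt(2 * 6.674e-11 * 1.5912e+31 / 2.421036e+09) = 936633.8742

936633.8742 m/s


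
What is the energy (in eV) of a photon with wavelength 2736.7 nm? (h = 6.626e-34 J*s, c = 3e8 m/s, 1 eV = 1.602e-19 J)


E = hc/lambda = 6.626e-34 * 3e8 / 2.737e-06 = 7.263e-20 J = 0.4534 eV

0.4534 eV


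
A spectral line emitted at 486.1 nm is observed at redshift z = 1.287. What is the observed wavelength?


lam_obs = lam_emit * (1 + z) = 486.1 * (1 + 1.287) = 1111.7107

1111.7107 nm


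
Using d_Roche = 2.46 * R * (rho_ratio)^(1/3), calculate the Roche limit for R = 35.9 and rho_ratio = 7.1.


d_Roche = 2.46 * 35.9 * 7.1^(1/3) = 169.7393

169.7393


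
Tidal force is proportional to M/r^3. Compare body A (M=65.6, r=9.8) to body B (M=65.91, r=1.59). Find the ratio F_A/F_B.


Ratio = (M1/r1^3) / (M2/r2^3) = (65.6/9.8^3) / (65.91/1.59^3) = 0.0043

0.0043


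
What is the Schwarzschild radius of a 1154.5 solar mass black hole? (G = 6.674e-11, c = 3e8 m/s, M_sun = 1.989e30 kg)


M = 1154.5 * 1.989e30 kg = 2.2963005e+33 kg. rs = 2GM/c^2 = 2 * 6.674e-11 * 2.2963005e+33 / (3e8)^2 = 3.406e+06

3.406e+06 m


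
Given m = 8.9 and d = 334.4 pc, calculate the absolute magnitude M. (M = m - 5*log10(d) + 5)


M = m - 5*log10(d) + 5 = 8.9 - 5*log10(334.4) + 5 = 1.2787

1.2787


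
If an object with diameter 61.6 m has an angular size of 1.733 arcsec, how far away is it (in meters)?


D = size / theta_rad, theta_rad = 1.733 * pi/(180*3600) = 8.402e-06, D = 7.332e+06

7.332e+06 m


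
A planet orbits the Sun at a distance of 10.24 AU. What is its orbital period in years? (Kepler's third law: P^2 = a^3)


P = a^(3/2) = 10.24^1.5 = 32.768

32.768 years


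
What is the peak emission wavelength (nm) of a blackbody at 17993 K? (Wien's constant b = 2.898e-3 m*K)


lam_max = b / T = 2.898e-3 / 17993 = 1.611e-07 m = 161.0626 nm

161.0626 nm


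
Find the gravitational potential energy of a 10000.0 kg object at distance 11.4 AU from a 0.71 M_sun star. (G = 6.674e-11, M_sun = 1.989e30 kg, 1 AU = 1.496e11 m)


M = 0.71 * 1.989e30 kg = 1.41219e+30 kg; r = 11.4 AU * 1.496e11 m/AU = 1.70544e+12 m. U = -GM*m/r = -(6.674e-11 * 1.41219e+30 * 10000.0) / 1.70544e+12 = -5.526e+11

-5.526e+11 J


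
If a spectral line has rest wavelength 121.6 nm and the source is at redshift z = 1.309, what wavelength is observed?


lam_obs = lam_emit * (1 + z) = 121.6 * (1 + 1.309) = 280.7744

280.7744 nm


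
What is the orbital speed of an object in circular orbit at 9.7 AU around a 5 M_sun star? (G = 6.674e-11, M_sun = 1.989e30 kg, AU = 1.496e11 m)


v = sqrt(GM/r) = sqrt(6.674e-11 * 9.945e+30 / 1.451e+12) = 21386.7026

21386.7026 m/s


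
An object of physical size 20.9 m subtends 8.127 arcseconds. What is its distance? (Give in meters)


D = size / theta_rad, theta_rad = 8.127 * pi/(180*3600) = 3.940e-05, D = 530445.9764

530445.9764 m


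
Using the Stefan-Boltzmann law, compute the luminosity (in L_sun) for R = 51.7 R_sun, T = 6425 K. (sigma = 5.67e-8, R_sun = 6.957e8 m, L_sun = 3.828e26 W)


R = 51.7 * 6.957e8 m = 3.596769e+10 m. L = 4*pi*R^2*sigma*T^4 = 4*pi*(3.596769e+10)^2 * 5.67e-8 * 6425^4 = 1.57076257e+30 W. L/L_sun = 1.57076257e+30 / 3.828e26 = 4103.3505

4103.3505 L_sun


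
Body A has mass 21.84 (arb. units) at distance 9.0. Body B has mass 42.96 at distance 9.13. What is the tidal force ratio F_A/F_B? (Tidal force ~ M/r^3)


Ratio = (M1/r1^3) / (M2/r2^3) = (21.84/9.0^3) / (42.96/9.13^3) = 0.5307

0.5307


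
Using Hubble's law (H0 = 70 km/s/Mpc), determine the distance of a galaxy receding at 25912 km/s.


d = v / H0 = 25912 / 70 = 370.1714

370.1714 Mpc


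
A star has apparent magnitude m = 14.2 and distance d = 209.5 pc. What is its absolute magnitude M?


M = m - 5*log10(d) + 5 = 14.2 - 5*log10(209.5) + 5 = 7.5941

7.5941


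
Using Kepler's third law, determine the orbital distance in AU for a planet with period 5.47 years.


a = P^(2/3) = 5.47^(2/3) = 3.1045

3.1045 AU


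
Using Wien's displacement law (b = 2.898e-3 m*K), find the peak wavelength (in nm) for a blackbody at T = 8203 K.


lam_max = b / T = 2.898e-3 / 8203 = 3.533e-07 m = 353.2854 nm

353.2854 nm


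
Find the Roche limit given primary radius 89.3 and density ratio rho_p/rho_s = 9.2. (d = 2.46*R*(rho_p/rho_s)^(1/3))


d_Roche = 2.46 * 89.3 * 9.2^(1/3) = 460.3087

460.3087


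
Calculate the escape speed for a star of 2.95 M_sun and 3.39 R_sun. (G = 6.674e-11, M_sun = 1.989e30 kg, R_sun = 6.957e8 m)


M = 2.95 * 1.989e30 kg = 5.86755e+30 kg; R = 3.39 * 6.957e8 m = 2.358423e+09 m. v_esc = sqrt(2GM/R) = sqrt(2 * 6.674e-11 * 5.86755e+30 / 2.358423e+09) = 576269.5177

576269.5177 m/s


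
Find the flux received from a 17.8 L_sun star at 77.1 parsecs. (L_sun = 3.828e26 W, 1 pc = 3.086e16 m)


F = L / (4*pi*d^2) = 6.814e+27 / (4*pi*(2.379e+18)^2) = 9.578e-11

9.578e-11 W/m^2


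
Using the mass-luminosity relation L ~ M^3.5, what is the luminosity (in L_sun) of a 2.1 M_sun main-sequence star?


L/L_sun = (M/M_sun)^3.5 = 2.1^3.5 = 13.4205

13.4205 L_sun


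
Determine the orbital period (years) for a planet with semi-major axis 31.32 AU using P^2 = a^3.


P = a^(3/2) = 31.32^1.5 = 175.2801

175.2801 years


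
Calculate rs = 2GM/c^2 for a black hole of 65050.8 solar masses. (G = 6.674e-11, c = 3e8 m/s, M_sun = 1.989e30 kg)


M = 65050.8 * 1.989e30 kg = 1.293860412e+35 kg. rs = 2GM/c^2 = 2 * 6.674e-11 * 1.293860412e+35 / (3e8)^2 = 1.919e+08

1.919e+08 m


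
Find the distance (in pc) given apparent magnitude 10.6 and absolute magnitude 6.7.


d = 10^((m - M + 5)/5) = 10^((10.6 - 6.7 + 5)/5) = 60.256

60.256 pc


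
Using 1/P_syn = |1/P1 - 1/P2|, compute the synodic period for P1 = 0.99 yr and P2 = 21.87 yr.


1/P_syn = |1/P1 - 1/P2| = |1/0.99 - 1/21.87| => P_syn = 1.0369

1.0369 years


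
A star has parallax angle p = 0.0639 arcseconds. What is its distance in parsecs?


d = 1/p = 1/0.0639 = 15.6495

15.6495 pc


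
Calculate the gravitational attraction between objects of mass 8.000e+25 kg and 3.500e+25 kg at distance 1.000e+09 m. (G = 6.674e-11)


F = G*m1*m2/r^2 = 6.674e-11 * 8.000e+25 * 3.500e+25 / (1.000e+09)^2 = 6.674e-11 * 2.800e+51 / 1.000e+18 = 1.869e+23

1.869e+23 N


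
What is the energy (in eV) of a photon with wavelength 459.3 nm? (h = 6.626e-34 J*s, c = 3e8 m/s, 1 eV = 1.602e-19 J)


E = hc/lambda = 6.626e-34 * 3e8 / 4.593e-07 = 4.328e-19 J = 2.7016 eV

2.7016 eV


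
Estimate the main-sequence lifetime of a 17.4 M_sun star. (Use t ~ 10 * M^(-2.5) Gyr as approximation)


t = 10 * M^(-2.5) = 10 * 17.4^(-2.5) = 0.0079

0.0079 Gyr


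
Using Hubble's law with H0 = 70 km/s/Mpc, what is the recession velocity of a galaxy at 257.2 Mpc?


v = H0 * d = 70 * 257.2 = 18004.0

18004.0 km/s


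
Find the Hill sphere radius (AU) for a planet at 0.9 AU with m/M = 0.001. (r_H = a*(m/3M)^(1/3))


r_H = a * (m/3M)^(1/3) = 0.9 * (0.001/3)^(1/3) = 0.0624

0.0624 AU


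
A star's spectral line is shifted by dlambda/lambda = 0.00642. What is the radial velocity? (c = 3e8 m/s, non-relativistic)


v = (dlambda/lambda) * c = 0.00642 * 3e8 = 1.926e+06

1.926e+06 m/s


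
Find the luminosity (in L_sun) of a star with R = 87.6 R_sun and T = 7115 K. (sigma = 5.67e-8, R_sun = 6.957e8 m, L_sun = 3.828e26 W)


R = 87.6 * 6.957e8 m = 6.094332e+10 m. L = 4*pi*R^2*sigma*T^4 = 4*pi*(6.094332e+10)^2 * 5.67e-8 * 7115^4 = 6.781796591e+30 W. L/L_sun = 6.781796591e+30 / 3.828e26 = 17716.292

17716.292 L_sun


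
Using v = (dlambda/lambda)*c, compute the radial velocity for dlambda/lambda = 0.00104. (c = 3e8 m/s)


v = (dlambda/lambda) * c = 0.00104 * 3e8 = 312000.0

312000.0 m/s


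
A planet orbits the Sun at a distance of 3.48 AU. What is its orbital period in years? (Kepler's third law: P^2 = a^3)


P = a^(3/2) = 3.48^1.5 = 6.4919

6.4919 years


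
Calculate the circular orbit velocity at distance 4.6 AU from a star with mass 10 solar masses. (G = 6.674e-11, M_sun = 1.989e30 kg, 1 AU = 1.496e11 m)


v = sqrt(GM/r) = sqrt(6.674e-11 * 1.989e+31 / 6.882e+11) = 43920.3488

43920.3488 m/s


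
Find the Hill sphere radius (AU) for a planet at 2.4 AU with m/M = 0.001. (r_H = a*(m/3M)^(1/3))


r_H = a * (m/3M)^(1/3) = 2.4 * (0.001/3)^(1/3) = 0.1664

0.1664 AU


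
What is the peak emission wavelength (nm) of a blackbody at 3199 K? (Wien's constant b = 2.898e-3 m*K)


lam_max = b / T = 2.898e-3 / 3199 = 9.059e-07 m = 905.9081 nm

905.9081 nm


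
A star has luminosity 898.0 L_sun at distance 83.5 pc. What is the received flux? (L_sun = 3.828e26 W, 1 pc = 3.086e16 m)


F = L / (4*pi*d^2) = 3.438e+29 / (4*pi*(2.577e+18)^2) = 4.120e-09

4.120e-09 W/m^2


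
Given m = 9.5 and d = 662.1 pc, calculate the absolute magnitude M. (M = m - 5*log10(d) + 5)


M = m - 5*log10(d) + 5 = 9.5 - 5*log10(662.1) + 5 = 0.3954

0.3954


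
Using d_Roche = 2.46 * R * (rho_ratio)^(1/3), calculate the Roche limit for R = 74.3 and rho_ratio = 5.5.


d_Roche = 2.46 * 74.3 * 5.5^(1/3) = 322.635

322.635


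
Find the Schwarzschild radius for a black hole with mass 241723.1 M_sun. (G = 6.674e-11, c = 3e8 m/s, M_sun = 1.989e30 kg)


M = 241723.1 * 1.989e30 kg = 4.807872459e+35 kg. rs = 2GM/c^2 = 2 * 6.674e-11 * 4.807872459e+35 / (3e8)^2 = 7.131e+08

7.131e+08 m


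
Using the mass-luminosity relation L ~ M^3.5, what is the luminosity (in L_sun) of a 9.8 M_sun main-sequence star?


L/L_sun = (M/M_sun)^3.5 = 9.8^3.5 = 2946.397

2946.397 L_sun


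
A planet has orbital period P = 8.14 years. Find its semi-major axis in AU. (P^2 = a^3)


a = P^(2/3) = 8.14^(2/3) = 4.0465

4.0465 AU


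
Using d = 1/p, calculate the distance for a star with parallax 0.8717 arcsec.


d = 1/p = 1/0.8717 = 1.1472

1.1472 pc


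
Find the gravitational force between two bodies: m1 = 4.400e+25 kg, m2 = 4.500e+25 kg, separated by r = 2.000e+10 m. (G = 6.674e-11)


F = G*m1*m2/r^2 = 6.674e-11 * 4.400e+25 * 4.500e+25 / (2.000e+10)^2 = 6.674e-11 * 1.980e+51 / 4.000e+20 = 3.304e+20

3.304e+20 N


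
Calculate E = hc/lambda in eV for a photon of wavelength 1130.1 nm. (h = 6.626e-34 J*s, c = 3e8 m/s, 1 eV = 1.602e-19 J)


E = hc/lambda = 6.626e-34 * 3e8 / 1.130e-06 = 1.759e-19 J = 1.098 eV

1.098 eV


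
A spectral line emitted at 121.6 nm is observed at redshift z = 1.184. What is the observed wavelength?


lam_obs = lam_emit * (1 + z) = 121.6 * (1 + 1.184) = 265.5744

265.5744 nm


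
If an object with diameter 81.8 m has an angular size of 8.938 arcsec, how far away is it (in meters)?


D = size / theta_rad, theta_rad = 8.938 * pi/(180*3600) = 4.333e-05, D = 1.888e+06

1.888e+06 m


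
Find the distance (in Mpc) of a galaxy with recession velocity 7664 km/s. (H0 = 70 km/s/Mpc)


d = v / H0 = 7664 / 70 = 109.4857

109.4857 Mpc


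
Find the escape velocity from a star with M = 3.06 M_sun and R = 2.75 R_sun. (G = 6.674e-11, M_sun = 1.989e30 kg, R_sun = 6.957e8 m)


M = 3.06 * 1.989e30 kg = 6.08634e+30 kg; R = 2.75 * 6.957e8 m = 1.913175e+09 m. v_esc = sqrt(2GM/R) = sqrt(2 * 6.674e-11 * 6.08634e+30 / 1.913175e+09) = 651641.6808

651641.6808 m/s


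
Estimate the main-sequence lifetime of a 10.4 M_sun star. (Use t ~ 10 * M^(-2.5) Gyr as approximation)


t = 10 * M^(-2.5) = 10 * 10.4^(-2.5) = 0.0287

0.0287 Gyr


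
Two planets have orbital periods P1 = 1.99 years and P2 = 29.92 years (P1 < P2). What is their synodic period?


1/P_syn = |1/P1 - 1/P2| = |1/1.99 - 1/29.92| => P_syn = 2.1318

2.1318 years


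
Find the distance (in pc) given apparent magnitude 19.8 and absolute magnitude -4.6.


d = 10^((m - M + 5)/5) = 10^((19.8 - -4.6 + 5)/5) = 758577.575

758577.575 pc


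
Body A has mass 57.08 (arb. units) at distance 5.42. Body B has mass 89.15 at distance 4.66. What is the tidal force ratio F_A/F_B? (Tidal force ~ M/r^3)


Ratio = (M1/r1^3) / (M2/r2^3) = (57.08/5.42^3) / (89.15/4.66^3) = 0.4069

0.4069


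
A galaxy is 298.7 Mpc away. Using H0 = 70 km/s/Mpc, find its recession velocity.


v = H0 * d = 70 * 298.7 = 20909.0

20909.0 km/s


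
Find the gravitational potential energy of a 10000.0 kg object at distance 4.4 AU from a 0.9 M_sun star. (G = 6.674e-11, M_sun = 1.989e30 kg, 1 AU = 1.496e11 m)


M = 0.9 * 1.989e30 kg = 1.7901e+30 kg; r = 4.4 AU * 1.496e11 m/AU = 6.5824e+11 m. U = -GM*m/r = -(6.674e-11 * 1.7901e+30 * 10000.0) / 6.5824e+11 = -1.815e+12

-1.815e+12 J


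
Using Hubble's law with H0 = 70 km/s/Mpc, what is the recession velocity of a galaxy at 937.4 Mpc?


v = H0 * d = 70 * 937.4 = 65618.0

65618.0 km/s


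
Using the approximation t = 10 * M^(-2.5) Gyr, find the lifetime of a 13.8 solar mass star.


t = 10 * M^(-2.5) = 10 * 13.8^(-2.5) = 0.0141

0.0141 Gyr


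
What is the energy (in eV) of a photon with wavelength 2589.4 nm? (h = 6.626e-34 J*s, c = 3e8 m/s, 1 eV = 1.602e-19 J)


E = hc/lambda = 6.626e-34 * 3e8 / 2.589e-06 = 7.677e-20 J = 0.4792 eV

0.4792 eV


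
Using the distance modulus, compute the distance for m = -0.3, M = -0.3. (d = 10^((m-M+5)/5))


d = 10^((m - M + 5)/5) = 10^((-0.3 - -0.3 + 5)/5) = 10.0

10.0 pc


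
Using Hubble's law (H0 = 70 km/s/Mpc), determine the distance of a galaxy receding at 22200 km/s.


d = v / H0 = 22200 / 70 = 317.1429

317.1429 Mpc


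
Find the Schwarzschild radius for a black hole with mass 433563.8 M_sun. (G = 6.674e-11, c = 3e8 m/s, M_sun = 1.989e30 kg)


M = 433563.8 * 1.989e30 kg = 8.623583982e+35 kg. rs = 2GM/c^2 = 2 * 6.674e-11 * 8.623583982e+35 / (3e8)^2 = 1.279e+09

1.279e+09 m


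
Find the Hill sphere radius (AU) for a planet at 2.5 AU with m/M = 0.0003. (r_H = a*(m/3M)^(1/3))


r_H = a * (m/3M)^(1/3) = 2.5 * (0.0003/3)^(1/3) = 0.116

0.116 AU


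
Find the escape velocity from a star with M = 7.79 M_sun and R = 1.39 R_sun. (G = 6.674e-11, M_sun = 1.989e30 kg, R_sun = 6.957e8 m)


M = 7.79 * 1.989e30 kg = 1.549431e+31 kg; R = 1.39 * 6.957e8 m = 9.67023e+08 m. v_esc = sqrt(2GM/R) = sqrt(2 * 6.674e-11 * 1.549431e+31 / 9.67023e+08) = 1.462e+06

1.462e+06 m/s


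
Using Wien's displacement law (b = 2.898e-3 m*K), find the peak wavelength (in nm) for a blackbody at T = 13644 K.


lam_max = b / T = 2.898e-3 / 13644 = 2.124e-07 m = 212.4011 nm

212.4011 nm


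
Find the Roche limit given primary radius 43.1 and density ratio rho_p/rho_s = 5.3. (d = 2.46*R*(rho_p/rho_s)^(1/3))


d_Roche = 2.46 * 43.1 * 5.3^(1/3) = 184.8578

184.8578


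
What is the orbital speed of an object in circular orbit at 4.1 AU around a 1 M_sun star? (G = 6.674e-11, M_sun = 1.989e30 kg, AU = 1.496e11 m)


v = sqrt(GM/r) = sqrt(6.674e-11 * 1.989e+30 / 6.134e+11) = 14711.3581

14711.3581 m/s


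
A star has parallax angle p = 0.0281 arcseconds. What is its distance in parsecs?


d = 1/p = 1/0.0281 = 35.5872

35.5872 pc


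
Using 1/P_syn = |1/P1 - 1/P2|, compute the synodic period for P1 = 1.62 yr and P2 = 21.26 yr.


1/P_syn = |1/P1 - 1/P2| = |1/1.62 - 1/21.26| => P_syn = 1.7536

1.7536 years


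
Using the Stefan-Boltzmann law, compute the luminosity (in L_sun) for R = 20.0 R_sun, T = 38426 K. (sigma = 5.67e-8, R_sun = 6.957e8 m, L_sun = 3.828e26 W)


R = 20.0 * 6.957e8 m = 1.3914e+10 m. L = 4*pi*R^2*sigma*T^4 = 4*pi*(1.3914e+10)^2 * 5.67e-8 * 38426^4 = 3.007444591e+32 W. L/L_sun = 3.007444591e+32 / 3.828e26 = 785643.8325

785643.8325 L_sun


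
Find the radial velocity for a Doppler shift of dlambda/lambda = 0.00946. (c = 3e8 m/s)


v = (dlambda/lambda) * c = 0.00946 * 3e8 = 2.838e+06

2.838e+06 m/s


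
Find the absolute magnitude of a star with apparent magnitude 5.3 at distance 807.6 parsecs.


M = m - 5*log10(d) + 5 = 5.3 - 5*log10(807.6) + 5 = -4.236

-4.236


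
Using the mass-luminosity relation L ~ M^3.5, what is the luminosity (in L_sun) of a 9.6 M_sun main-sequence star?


L/L_sun = (M/M_sun)^3.5 = 9.6^3.5 = 2741.2542

2741.2542 L_sun


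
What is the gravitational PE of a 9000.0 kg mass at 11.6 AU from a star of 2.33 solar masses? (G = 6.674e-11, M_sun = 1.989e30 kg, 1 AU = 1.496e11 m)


M = 2.33 * 1.989e30 kg = 4.63437e+30 kg; r = 11.6 AU * 1.496e11 m/AU = 1.73536e+12 m. U = -GM*m/r = -(6.674e-11 * 4.63437e+30 * 9000.0) / 1.73536e+12 = -1.604e+12

-1.604e+12 J


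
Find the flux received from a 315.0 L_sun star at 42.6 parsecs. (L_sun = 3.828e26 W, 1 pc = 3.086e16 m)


F = L / (4*pi*d^2) = 1.206e+29 / (4*pi*(1.315e+18)^2) = 5.552e-09

5.552e-09 W/m^2


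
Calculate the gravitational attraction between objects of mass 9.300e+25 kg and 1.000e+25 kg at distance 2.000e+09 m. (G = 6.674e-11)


F = G*m1*m2/r^2 = 6.674e-11 * 9.300e+25 * 1.000e+25 / (2.000e+09)^2 = 6.674e-11 * 9.300e+50 / 4.000e+18 = 1.552e+22

1.552e+22 N


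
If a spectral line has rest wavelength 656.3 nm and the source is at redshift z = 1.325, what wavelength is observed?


lam_obs = lam_emit * (1 + z) = 656.3 * (1 + 1.325) = 1525.8975

1525.8975 nm


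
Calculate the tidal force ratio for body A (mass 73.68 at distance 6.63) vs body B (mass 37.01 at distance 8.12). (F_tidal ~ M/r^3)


Ratio = (M1/r1^3) / (M2/r2^3) = (73.68/6.63^3) / (37.01/8.12^3) = 3.6573

3.6573


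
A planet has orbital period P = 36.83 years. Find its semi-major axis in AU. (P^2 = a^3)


a = P^(2/3) = 36.83^(2/3) = 11.0697

11.0697 AU


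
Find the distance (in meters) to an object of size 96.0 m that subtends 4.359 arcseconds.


D = size / theta_rad, theta_rad = 4.359 * pi/(180*3600) = 2.113e-05, D = 4.543e+06

4.543e+06 m


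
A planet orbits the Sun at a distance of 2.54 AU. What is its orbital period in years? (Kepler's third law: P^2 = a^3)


P = a^(3/2) = 2.54^1.5 = 4.0481

4.0481 years


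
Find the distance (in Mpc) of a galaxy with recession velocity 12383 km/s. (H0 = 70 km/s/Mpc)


d = v / H0 = 12383 / 70 = 176.9

176.9 Mpc


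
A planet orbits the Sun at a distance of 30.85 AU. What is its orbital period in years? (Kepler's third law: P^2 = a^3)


P = a^(3/2) = 30.85^1.5 = 171.3495

171.3495 years


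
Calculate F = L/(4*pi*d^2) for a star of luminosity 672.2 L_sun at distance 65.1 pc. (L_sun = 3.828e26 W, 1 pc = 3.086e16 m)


F = L / (4*pi*d^2) = 2.573e+29 / (4*pi*(2.009e+18)^2) = 5.073e-09

5.073e-09 W/m^2


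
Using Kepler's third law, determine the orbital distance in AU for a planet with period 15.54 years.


a = P^(2/3) = 15.54^(2/3) = 6.2273

6.2273 AU


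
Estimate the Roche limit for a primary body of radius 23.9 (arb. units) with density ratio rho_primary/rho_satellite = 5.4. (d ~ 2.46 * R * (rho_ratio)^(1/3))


d_Roche = 2.46 * 23.9 * 5.4^(1/3) = 103.1488

103.1488


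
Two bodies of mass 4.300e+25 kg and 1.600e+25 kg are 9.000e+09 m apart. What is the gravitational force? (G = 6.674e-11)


F = G*m1*m2/r^2 = 6.674e-11 * 4.300e+25 * 1.600e+25 / (9.000e+09)^2 = 6.674e-11 * 6.880e+50 / 8.100e+19 = 5.669e+20

5.669e+20 N


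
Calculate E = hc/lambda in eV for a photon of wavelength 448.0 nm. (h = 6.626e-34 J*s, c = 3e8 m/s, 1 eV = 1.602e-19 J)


E = hc/lambda = 6.626e-34 * 3e8 / 4.480e-07 = 4.437e-19 J = 2.7697 eV

2.7697 eV


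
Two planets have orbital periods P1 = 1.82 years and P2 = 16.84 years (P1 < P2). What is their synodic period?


1/P_syn = |1/P1 - 1/P2| = |1/1.82 - 1/16.84| => P_syn = 2.0405

2.0405 years


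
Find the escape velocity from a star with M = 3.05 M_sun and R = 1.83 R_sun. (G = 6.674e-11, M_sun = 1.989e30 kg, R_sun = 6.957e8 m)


M = 3.05 * 1.989e30 kg = 6.06645e+30 kg; R = 1.83 * 6.957e8 m = 1.273131e+09 m. v_esc = sqrt(2GM/R) = sqrt(2 * 6.674e-11 * 6.06645e+30 / 1.273131e+09) = 797515.0064

797515.0064 m/s


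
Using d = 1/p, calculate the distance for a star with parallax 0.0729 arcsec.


d = 1/p = 1/0.0729 = 13.7174

13.7174 pc


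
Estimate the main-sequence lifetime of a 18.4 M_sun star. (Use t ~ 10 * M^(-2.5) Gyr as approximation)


t = 10 * M^(-2.5) = 10 * 18.4^(-2.5) = 0.0069

0.0069 Gyr


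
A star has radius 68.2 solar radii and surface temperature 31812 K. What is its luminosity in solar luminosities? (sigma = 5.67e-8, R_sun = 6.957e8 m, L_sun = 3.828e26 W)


R = 68.2 * 6.957e8 m = 4.744674e+10 m. L = 4*pi*R^2*sigma*T^4 = 4*pi*(4.744674e+10)^2 * 5.67e-8 * 31812^4 = 1.642742806e+33 W. L/L_sun = 1.642742806e+33 / 3.828e26 = 4.291e+06

4.291e+06 L_sun


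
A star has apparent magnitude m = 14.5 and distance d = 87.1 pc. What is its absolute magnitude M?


M = m - 5*log10(d) + 5 = 14.5 - 5*log10(87.1) + 5 = 9.7999

9.7999


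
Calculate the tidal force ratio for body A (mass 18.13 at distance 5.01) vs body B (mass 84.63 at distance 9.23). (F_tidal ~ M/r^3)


Ratio = (M1/r1^3) / (M2/r2^3) = (18.13/5.01^3) / (84.63/9.23^3) = 1.3396

1.3396


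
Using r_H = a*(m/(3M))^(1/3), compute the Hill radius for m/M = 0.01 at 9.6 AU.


r_H = a * (m/3M)^(1/3) = 9.6 * (0.01/3)^(1/3) = 1.434

1.434 AU


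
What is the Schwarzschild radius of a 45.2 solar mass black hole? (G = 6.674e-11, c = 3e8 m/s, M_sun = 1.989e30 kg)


M = 45.2 * 1.989e30 kg = 8.99028e+31 kg. rs = 2GM/c^2 = 2 * 6.674e-11 * 8.99028e+31 / (3e8)^2 = 133335.8416

133335.8416 m


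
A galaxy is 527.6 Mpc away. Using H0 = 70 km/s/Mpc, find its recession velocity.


v = H0 * d = 70 * 527.6 = 36932.0

36932.0 km/s


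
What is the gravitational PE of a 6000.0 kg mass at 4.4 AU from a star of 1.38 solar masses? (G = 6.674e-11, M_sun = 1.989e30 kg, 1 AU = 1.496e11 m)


M = 1.38 * 1.989e30 kg = 2.74482e+30 kg; r = 4.4 AU * 1.496e11 m/AU = 6.5824e+11 m. U = -GM*m/r = -(6.674e-11 * 2.74482e+30 * 6000.0) / 6.5824e+11 = -1.670e+12

-1.670e+12 J


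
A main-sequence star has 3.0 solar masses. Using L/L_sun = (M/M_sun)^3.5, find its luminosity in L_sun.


L/L_sun = (M/M_sun)^3.5 = 3.0^3.5 = 46.7654

46.7654 L_sun


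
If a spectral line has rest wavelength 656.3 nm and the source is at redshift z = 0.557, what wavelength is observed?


lam_obs = lam_emit * (1 + z) = 656.3 * (1 + 0.557) = 1021.8591

1021.8591 nm


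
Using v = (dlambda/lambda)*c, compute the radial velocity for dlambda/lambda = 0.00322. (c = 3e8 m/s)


v = (dlambda/lambda) * c = 0.00322 * 3e8 = 966000.0

966000.0 m/s


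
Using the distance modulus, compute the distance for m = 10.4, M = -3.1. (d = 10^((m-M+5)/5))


d = 10^((m - M + 5)/5) = 10^((10.4 - -3.1 + 5)/5) = 5011.8723

5011.8723 pc


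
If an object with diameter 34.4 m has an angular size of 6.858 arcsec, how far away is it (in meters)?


D = size / theta_rad, theta_rad = 6.858 * pi/(180*3600) = 3.325e-05, D = 1.035e+06

1.035e+06 m


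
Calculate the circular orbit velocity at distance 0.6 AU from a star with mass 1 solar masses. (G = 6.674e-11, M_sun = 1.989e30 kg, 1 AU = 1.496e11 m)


v = sqrt(GM/r) = sqrt(6.674e-11 * 1.989e+30 / 8.976e+10) = 38456.4393

38456.4393 m/s


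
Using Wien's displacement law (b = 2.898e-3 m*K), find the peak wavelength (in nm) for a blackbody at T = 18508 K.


lam_max = b / T = 2.898e-3 / 18508 = 1.566e-07 m = 156.5809 nm

156.5809 nm


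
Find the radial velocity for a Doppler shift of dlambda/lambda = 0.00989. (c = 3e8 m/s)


v = (dlambda/lambda) * c = 0.00989 * 3e8 = 2.967e+06

2.967e+06 m/s


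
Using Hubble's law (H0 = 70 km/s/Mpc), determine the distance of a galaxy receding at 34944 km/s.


d = v / H0 = 34944 / 70 = 499.2

499.2 Mpc


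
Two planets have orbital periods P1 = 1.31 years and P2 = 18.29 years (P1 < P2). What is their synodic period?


1/P_syn = |1/P1 - 1/P2| = |1/1.31 - 1/18.29| => P_syn = 1.4111

1.4111 years


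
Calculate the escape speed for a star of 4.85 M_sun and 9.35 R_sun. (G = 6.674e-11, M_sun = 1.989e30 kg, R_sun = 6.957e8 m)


M = 4.85 * 1.989e30 kg = 9.64665e+30 kg; R = 9.35 * 6.957e8 m = 6.504795e+09 m. v_esc = sqrt(2GM/R) = sqrt(2 * 6.674e-11 * 9.64665e+30 / 6.504795e+09) = 444917.5661

444917.5661 m/s


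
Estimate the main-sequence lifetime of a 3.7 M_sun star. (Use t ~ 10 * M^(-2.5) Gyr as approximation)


t = 10 * M^(-2.5) = 10 * 3.7^(-2.5) = 0.3797

0.3797 Gyr


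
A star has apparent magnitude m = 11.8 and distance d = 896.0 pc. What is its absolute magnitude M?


M = m - 5*log10(d) + 5 = 11.8 - 5*log10(896.0) + 5 = 2.0385

2.0385


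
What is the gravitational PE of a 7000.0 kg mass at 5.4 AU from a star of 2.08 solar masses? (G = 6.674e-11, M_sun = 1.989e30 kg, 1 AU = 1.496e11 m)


M = 2.08 * 1.989e30 kg = 4.13712e+30 kg; r = 5.4 AU * 1.496e11 m/AU = 8.0784e+11 m. U = -GM*m/r = -(6.674e-11 * 4.13712e+30 * 7000.0) / 8.0784e+11 = -2.393e+12

-2.393e+12 J


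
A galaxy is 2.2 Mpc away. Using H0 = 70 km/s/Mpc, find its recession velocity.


v = H0 * d = 70 * 2.2 = 154.0

154.0 km/s


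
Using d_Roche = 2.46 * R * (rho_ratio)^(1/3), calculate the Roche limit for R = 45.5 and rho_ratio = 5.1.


d_Roche = 2.46 * 45.5 * 5.1^(1/3) = 192.6652

192.6652


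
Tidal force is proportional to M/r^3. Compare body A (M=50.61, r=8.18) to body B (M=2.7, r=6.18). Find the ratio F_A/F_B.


Ratio = (M1/r1^3) / (M2/r2^3) = (50.61/8.18^3) / (2.7/6.18^3) = 8.0831

8.0831


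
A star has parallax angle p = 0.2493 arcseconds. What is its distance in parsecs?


d = 1/p = 1/0.2493 = 4.0112

4.0112 pc


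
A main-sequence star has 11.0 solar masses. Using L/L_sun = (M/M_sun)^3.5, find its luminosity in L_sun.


L/L_sun = (M/M_sun)^3.5 = 11.0^3.5 = 4414.4276

4414.4276 L_sun


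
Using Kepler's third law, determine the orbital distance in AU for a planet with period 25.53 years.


a = P^(2/3) = 25.53^(2/3) = 8.6703

8.6703 AU


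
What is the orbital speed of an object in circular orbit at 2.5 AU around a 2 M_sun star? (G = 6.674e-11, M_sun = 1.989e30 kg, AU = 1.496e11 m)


v = sqrt(GM/r) = sqrt(6.674e-11 * 3.978e+30 / 3.740e+11) = 26643.4027

26643.4027 m/s


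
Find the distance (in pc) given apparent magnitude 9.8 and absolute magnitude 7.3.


d = 10^((m - M + 5)/5) = 10^((9.8 - 7.3 + 5)/5) = 31.6228

31.6228 pc


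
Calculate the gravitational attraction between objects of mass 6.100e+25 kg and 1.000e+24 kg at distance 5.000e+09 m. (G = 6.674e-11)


F = G*m1*m2/r^2 = 6.674e-11 * 6.100e+25 * 1.000e+24 / (5.000e+09)^2 = 6.674e-11 * 6.100e+49 / 2.500e+19 = 1.628e+20

1.628e+20 N


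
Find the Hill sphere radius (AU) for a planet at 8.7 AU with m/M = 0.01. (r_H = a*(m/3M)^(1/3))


r_H = a * (m/3M)^(1/3) = 8.7 * (0.01/3)^(1/3) = 1.2996

1.2996 AU


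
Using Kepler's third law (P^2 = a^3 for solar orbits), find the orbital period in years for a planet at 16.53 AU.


P = a^(3/2) = 16.53^1.5 = 67.2062

67.2062 years


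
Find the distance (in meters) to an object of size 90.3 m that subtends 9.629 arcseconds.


D = size / theta_rad, theta_rad = 9.629 * pi/(180*3600) = 4.668e-05, D = 1.934e+06

1.934e+06 m


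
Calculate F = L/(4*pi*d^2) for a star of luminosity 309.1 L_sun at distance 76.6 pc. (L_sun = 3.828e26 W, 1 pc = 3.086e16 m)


F = L / (4*pi*d^2) = 1.183e+29 / (4*pi*(2.364e+18)^2) = 1.685e-09

1.685e-09 W/m^2


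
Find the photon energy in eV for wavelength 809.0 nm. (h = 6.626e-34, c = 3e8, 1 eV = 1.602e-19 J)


E = hc/lambda = 6.626e-34 * 3e8 / 8.090e-07 = 2.457e-19 J = 1.5338 eV

1.5338 eV


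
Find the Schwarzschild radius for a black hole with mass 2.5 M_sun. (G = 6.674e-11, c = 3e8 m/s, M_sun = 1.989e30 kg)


M = 2.5 * 1.989e30 kg = 4.9725e+30 kg. rs = 2GM/c^2 = 2 * 6.674e-11 * 4.9725e+30 / (3e8)^2 = 7374.77

7374.77 m


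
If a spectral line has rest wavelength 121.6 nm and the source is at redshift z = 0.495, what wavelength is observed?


lam_obs = lam_emit * (1 + z) = 121.6 * (1 + 0.495) = 181.792

181.792 nm


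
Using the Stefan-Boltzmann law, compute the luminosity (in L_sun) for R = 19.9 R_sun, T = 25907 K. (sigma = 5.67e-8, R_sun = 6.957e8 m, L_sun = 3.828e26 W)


R = 19.9 * 6.957e8 m = 1.384443e+10 m. L = 4*pi*R^2*sigma*T^4 = 4*pi*(1.384443e+10)^2 * 5.67e-8 * 25907^4 = 6.151932801e+31 W. L/L_sun = 6.151932801e+31 / 3.828e26 = 160708.7983

160708.7983 L_sun


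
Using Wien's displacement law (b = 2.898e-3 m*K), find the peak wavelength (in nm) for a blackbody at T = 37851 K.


lam_max = b / T = 2.898e-3 / 37851 = 7.656e-08 m = 76.5634 nm

76.5634 nm


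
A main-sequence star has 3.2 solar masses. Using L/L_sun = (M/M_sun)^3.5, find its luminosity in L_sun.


L/L_sun = (M/M_sun)^3.5 = 3.2^3.5 = 58.6172

58.6172 L_sun


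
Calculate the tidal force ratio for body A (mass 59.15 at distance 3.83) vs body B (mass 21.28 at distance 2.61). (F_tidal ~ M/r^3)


Ratio = (M1/r1^3) / (M2/r2^3) = (59.15/3.83^3) / (21.28/2.61^3) = 0.8796

0.8796


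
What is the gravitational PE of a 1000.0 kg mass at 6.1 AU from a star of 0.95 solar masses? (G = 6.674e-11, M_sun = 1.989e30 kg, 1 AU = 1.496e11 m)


M = 0.95 * 1.989e30 kg = 1.88955e+30 kg; r = 6.1 AU * 1.496e11 m/AU = 9.1256e+11 m. U = -GM*m/r = -(6.674e-11 * 1.88955e+30 * 1000.0) / 9.1256e+11 = -1.382e+11

-1.382e+11 J


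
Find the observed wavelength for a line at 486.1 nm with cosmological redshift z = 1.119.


lam_obs = lam_emit * (1 + z) = 486.1 * (1 + 1.119) = 1030.0459

1030.0459 nm


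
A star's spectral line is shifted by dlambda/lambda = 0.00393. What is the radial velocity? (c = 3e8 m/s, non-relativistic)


v = (dlambda/lambda) * c = 0.00393 * 3e8 = 1.179e+06

1.179e+06 m/s


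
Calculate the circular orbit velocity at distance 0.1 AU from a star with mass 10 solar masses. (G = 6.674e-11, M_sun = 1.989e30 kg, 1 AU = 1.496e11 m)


v = sqrt(GM/r) = sqrt(6.674e-11 * 1.989e+31 / 1.496e+10) = 297882.2983

297882.2983 m/s


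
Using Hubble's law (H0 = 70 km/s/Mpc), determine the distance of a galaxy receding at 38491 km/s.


d = v / H0 = 38491 / 70 = 549.8714

549.8714 Mpc


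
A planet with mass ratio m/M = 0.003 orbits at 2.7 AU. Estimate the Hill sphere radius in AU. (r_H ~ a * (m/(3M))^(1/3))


r_H = a * (m/3M)^(1/3) = 2.7 * (0.003/3)^(1/3) = 0.27

0.27 AU


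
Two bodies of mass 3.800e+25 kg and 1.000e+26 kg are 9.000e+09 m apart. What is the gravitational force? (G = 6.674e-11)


F = G*m1*m2/r^2 = 6.674e-11 * 3.800e+25 * 1.000e+26 / (9.000e+09)^2 = 6.674e-11 * 3.800e+51 / 8.100e+19 = 3.131e+21

3.131e+21 N


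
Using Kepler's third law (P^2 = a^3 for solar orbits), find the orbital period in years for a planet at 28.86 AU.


P = a^(3/2) = 28.86^1.5 = 155.0403

155.0403 years


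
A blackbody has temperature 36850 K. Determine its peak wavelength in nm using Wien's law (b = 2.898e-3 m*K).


lam_max = b / T = 2.898e-3 / 36850 = 7.864e-08 m = 78.6431 nm

78.6431 nm


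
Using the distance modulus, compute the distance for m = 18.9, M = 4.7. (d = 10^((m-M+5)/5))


d = 10^((m - M + 5)/5) = 10^((18.9 - 4.7 + 5)/5) = 6918.3097

6918.3097 pc


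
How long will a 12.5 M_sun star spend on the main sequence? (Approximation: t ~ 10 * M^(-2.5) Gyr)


t = 10 * M^(-2.5) = 10 * 12.5^(-2.5) = 0.0181

0.0181 Gyr


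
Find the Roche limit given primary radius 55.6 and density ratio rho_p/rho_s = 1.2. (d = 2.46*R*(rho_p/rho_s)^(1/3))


d_Roche = 2.46 * 55.6 * 1.2^(1/3) = 145.3462

145.3462


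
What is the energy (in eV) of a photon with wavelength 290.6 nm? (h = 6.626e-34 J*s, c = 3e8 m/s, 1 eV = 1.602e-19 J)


E = hc/lambda = 6.626e-34 * 3e8 / 2.906e-07 = 6.840e-19 J = 4.2699 eV

4.2699 eV


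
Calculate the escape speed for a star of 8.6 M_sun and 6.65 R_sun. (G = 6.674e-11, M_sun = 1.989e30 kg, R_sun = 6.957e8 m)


M = 8.6 * 1.989e30 kg = 1.71054e+31 kg; R = 6.65 * 6.957e8 m = 4.626405e+09 m. v_esc = sqrt(2GM/R) = sqrt(2 * 6.674e-11 * 1.71054e+31 / 4.626405e+09) = 702510.6166

702510.6166 m/s


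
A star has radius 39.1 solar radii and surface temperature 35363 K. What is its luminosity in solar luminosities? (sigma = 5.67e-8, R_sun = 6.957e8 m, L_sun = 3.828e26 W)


R = 39.1 * 6.957e8 m = 2.720187e+10 m. L = 4*pi*R^2*sigma*T^4 = 4*pi*(2.720187e+10)^2 * 5.67e-8 * 35363^4 = 8.244927641e+32 W. L/L_sun = 8.244927641e+32 / 3.828e26 = 2.154e+06

2.154e+06 L_sun


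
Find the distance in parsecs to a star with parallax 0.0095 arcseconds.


d = 1/p = 1/0.0095 = 105.2632

105.2632 pc


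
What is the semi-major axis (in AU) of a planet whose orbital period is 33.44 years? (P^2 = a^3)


a = P^(2/3) = 33.44^(2/3) = 10.3795

10.3795 AU


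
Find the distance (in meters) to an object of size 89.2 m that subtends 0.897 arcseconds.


D = size / theta_rad, theta_rad = 0.897 * pi/(180*3600) = 4.349e-06, D = 2.051e+07

2.051e+07 m


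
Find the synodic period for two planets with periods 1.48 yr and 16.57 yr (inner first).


1/P_syn = |1/P1 - 1/P2| = |1/1.48 - 1/16.57| => P_syn = 1.6252

1.6252 years


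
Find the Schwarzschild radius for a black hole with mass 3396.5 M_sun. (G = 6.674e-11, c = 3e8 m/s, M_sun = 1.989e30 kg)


M = 3396.5 * 1.989e30 kg = 6.7556385e+33 kg. rs = 2GM/c^2 = 2 * 6.674e-11 * 6.7556385e+33 / (3e8)^2 = 1.002e+07

1.002e+07 m


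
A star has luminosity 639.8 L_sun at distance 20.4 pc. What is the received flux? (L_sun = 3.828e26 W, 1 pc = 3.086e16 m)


F = L / (4*pi*d^2) = 2.449e+29 / (4*pi*(6.295e+17)^2) = 4.918e-08

4.918e-08 W/m^2


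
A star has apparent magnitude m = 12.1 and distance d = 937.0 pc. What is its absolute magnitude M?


M = m - 5*log10(d) + 5 = 12.1 - 5*log10(937.0) + 5 = 2.2413

2.2413


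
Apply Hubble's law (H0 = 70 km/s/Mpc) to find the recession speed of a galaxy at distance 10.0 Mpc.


v = H0 * d = 70 * 10.0 = 700.0

700.0 km/s


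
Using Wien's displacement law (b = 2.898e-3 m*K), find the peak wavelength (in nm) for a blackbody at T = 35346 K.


lam_max = b / T = 2.898e-3 / 35346 = 8.199e-08 m = 81.9895 nm

81.9895 nm


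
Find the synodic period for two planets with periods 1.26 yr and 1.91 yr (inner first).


1/P_syn = |1/P1 - 1/P2| = |1/1.26 - 1/1.91| => P_syn = 3.7025

3.7025 years


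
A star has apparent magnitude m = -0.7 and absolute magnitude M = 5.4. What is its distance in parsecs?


d = 10^((m - M + 5)/5) = 10^((-0.7 - 5.4 + 5)/5) = 0.6026

0.6026 pc


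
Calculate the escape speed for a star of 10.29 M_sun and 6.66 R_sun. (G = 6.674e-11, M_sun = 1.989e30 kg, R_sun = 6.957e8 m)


M = 10.29 * 1.989e30 kg = 2.046681e+31 kg; R = 6.66 * 6.957e8 m = 4.633362e+09 m. v_esc = sqrt(2GM/R) = sqrt(2 * 6.674e-11 * 2.046681e+31 / 4.633362e+09) = 767865.3345

767865.3345 m/s


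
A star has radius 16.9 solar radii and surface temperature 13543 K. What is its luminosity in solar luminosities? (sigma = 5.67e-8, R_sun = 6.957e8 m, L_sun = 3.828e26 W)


R = 16.9 * 6.957e8 m = 1.175733e+10 m. L = 4*pi*R^2*sigma*T^4 = 4*pi*(1.175733e+10)^2 * 5.67e-8 * 13543^4 = 3.313369367e+30 W. L/L_sun = 3.313369367e+30 / 3.828e26 = 8655.6149

8655.6149 L_sun


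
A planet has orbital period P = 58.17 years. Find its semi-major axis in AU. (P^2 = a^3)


a = P^(2/3) = 58.17^(2/3) = 15.013

15.013 AU


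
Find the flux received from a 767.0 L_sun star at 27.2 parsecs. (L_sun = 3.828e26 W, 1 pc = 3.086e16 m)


F = L / (4*pi*d^2) = 2.936e+29 / (4*pi*(8.394e+17)^2) = 3.316e-08

3.316e-08 W/m^2


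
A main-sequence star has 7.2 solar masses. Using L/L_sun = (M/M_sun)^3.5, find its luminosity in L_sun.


L/L_sun = (M/M_sun)^3.5 = 7.2^3.5 = 1001.5295

1001.5295 L_sun


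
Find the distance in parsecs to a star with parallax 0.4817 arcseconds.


d = 1/p = 1/0.4817 = 2.076

2.076 pc


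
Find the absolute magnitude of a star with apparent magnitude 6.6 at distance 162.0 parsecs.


M = m - 5*log10(d) + 5 = 6.6 - 5*log10(162.0) + 5 = 0.5524

0.5524


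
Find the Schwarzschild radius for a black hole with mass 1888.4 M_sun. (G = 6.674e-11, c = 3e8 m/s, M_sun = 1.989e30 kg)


M = 1888.4 * 1.989e30 kg = 3.7560276e+33 kg. rs = 2GM/c^2 = 2 * 6.674e-11 * 3.7560276e+33 / (3e8)^2 = 5.571e+06

5.571e+06 m


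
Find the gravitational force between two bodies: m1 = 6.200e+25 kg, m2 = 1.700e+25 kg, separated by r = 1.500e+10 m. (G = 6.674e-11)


F = G*m1*m2/r^2 = 6.674e-11 * 6.200e+25 * 1.700e+25 / (1.500e+10)^2 = 6.674e-11 * 1.054e+51 / 2.250e+20 = 3.126e+20

3.126e+20 N


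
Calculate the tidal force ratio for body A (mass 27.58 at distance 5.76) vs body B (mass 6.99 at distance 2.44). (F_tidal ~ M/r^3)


Ratio = (M1/r1^3) / (M2/r2^3) = (27.58/5.76^3) / (6.99/2.44^3) = 0.2999

0.2999


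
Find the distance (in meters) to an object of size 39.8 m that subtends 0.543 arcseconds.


D = size / theta_rad, theta_rad = 0.543 * pi/(180*3600) = 2.633e-06, D = 1.512e+07

1.512e+07 m


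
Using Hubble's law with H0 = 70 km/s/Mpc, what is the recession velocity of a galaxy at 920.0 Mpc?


v = H0 * d = 70 * 920.0 = 64400.0

64400.0 km/s


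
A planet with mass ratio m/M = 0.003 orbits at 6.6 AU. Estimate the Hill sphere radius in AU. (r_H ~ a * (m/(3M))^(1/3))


r_H = a * (m/3M)^(1/3) = 6.6 * (0.003/3)^(1/3) = 0.66

0.66 AU


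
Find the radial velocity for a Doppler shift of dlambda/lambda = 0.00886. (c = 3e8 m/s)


v = (dlambda/lambda) * c = 0.00886 * 3e8 = 2.658e+06

2.658e+06 m/s


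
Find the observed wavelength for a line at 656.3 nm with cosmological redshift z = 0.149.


lam_obs = lam_emit * (1 + z) = 656.3 * (1 + 0.149) = 754.0887

754.0887 nm


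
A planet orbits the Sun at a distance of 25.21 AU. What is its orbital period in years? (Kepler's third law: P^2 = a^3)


P = a^(3/2) = 25.21^1.5 = 126.5783

126.5783 years
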